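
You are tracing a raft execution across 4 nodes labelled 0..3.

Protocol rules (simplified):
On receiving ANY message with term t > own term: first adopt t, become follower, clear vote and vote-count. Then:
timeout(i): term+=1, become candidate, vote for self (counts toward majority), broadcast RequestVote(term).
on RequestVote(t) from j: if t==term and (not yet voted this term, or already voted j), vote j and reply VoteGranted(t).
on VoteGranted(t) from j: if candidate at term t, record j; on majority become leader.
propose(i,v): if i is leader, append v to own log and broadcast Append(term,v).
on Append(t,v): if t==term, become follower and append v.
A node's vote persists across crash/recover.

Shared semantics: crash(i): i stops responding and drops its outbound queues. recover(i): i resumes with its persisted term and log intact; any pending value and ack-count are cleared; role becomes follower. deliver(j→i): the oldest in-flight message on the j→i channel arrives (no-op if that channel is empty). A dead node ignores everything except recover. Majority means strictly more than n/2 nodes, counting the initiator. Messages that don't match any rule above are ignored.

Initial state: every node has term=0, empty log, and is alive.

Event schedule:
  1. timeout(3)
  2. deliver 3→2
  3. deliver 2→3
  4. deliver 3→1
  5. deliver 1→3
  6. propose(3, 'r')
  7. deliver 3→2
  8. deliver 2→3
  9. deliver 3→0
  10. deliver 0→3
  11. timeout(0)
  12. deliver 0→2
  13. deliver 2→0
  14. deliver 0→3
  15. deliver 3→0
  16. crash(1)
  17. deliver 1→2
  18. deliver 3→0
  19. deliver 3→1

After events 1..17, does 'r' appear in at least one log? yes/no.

1. timeout(3):  <3:cand t1 ->
2. deliver 3→2:  <2:foll t1 ->
3. deliver 2→3:  nop
4. deliver 3→1:  <1:foll t1 ->
5. deliver 1→3:  <3:lead t1 ->
6. propose(3,'r'):  <3:lead t1 r>
7. deliver 3→2:  <2:foll t1 r>
8. deliver 2→3:  nop
9. deliver 3→0:  <0:foll t1 ->
10. deliver 0→3:  nop
11. timeout(0):  <0:cand t2 ->
12. deliver 0→2:  <2:foll t2 r>
13. deliver 2→0:  nop
14. deliver 0→3:  <3:foll t2 r>
15. deliver 3→0:  nop
16. crash(1):  <1:✗foll t1 ->
17. deliver 1→2:  nop

yes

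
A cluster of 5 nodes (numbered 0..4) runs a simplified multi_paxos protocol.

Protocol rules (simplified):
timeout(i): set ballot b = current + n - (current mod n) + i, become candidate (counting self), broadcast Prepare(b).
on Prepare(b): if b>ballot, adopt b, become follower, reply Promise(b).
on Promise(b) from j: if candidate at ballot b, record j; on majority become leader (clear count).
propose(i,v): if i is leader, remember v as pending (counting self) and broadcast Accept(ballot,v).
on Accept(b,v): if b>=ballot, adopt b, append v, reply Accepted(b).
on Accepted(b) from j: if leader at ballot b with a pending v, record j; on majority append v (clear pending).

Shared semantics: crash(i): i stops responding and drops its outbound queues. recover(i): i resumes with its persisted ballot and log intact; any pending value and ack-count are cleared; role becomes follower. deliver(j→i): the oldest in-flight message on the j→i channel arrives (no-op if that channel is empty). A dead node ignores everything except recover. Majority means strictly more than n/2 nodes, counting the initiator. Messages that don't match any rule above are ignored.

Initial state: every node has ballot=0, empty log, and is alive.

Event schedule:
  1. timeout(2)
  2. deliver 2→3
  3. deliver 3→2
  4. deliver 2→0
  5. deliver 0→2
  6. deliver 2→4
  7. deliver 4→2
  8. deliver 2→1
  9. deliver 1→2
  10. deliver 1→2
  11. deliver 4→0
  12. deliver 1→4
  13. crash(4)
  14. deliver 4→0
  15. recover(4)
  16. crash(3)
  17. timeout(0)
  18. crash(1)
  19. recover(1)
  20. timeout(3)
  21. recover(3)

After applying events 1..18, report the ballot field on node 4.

e1 timeout(2): 2[cand,b=7,-]
e2 deliver 2→3: 3[foll,b=7,-]
e3 deliver 3→2: ·
e4 deliver 2→0: 0[foll,b=7,-]
e5 deliver 0→2: 2[lead,b=7,-]
e6 deliver 2→4: 4[foll,b=7,-]
e7 deliver 4→2: ·
e8 deliver 2→1: 1[foll,b=7,-]
e9 deliver 1→2: ·
e10 deliver 1→2: ·
e11 deliver 4→0: ·
e12 deliver 1→4: ·
e13 crash(4): 4[✗foll,b=7,-]
e14 deliver 4→0: ·
e15 recover(4): 4[foll,b=7,-]
e16 crash(3): 3[✗foll,b=7,-]
e17 timeout(0): 0[cand,b=10,-]
e18 crash(1): 1[✗foll,b=7,-]

7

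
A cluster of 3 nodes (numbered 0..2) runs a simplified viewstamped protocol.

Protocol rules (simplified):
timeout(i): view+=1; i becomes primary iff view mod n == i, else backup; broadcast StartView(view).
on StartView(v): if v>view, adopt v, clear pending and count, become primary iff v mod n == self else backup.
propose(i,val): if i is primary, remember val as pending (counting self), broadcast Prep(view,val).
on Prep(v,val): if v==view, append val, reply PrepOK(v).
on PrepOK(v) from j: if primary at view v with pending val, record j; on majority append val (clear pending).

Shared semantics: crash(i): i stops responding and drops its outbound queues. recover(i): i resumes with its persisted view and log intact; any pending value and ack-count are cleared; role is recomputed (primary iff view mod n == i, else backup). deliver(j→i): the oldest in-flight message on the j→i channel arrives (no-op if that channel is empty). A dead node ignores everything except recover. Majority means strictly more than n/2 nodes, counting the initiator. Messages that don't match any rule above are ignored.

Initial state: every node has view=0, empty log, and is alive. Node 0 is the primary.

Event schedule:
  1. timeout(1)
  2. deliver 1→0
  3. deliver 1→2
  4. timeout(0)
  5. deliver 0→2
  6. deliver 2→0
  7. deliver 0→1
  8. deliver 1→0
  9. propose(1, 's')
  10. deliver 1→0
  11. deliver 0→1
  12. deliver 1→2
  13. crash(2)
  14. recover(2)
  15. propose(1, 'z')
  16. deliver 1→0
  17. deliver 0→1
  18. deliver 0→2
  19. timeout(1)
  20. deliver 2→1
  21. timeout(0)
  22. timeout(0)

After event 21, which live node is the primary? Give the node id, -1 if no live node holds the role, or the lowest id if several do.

[1] timeout(1) → N1(prim v1 [-])
[2] deliver 1→0 → N0(back v1 [-])
[3] deliver 1→2 → N2(back v1 [-])
[4] timeout(0) → N0(back v2 [-])
[5] deliver 0→2 → N2(prim v2 [-])
[6] deliver 2→0 → ∅
[7] deliver 0→1 → N1(back v2 [-])
[8] deliver 1→0 → ∅
[9] propose(1,'s') → ∅
[10] deliver 1→0 → ∅
[11] deliver 0→1 → ∅
[12] deliver 1→2 → ∅
[13] crash(2) → N2(✗prim v2 [-])
[14] recover(2) → N2(prim v2 [-])
[15] propose(1,'z') → ∅
[16] deliver 1→0 → ∅
[17] deliver 0→1 → ∅
[18] deliver 0→2 → ∅
[19] timeout(1) → N1(back v3 [-])
[20] deliver 2→1 → ∅
[21] timeout(0) → N0(prim v3 [-])

0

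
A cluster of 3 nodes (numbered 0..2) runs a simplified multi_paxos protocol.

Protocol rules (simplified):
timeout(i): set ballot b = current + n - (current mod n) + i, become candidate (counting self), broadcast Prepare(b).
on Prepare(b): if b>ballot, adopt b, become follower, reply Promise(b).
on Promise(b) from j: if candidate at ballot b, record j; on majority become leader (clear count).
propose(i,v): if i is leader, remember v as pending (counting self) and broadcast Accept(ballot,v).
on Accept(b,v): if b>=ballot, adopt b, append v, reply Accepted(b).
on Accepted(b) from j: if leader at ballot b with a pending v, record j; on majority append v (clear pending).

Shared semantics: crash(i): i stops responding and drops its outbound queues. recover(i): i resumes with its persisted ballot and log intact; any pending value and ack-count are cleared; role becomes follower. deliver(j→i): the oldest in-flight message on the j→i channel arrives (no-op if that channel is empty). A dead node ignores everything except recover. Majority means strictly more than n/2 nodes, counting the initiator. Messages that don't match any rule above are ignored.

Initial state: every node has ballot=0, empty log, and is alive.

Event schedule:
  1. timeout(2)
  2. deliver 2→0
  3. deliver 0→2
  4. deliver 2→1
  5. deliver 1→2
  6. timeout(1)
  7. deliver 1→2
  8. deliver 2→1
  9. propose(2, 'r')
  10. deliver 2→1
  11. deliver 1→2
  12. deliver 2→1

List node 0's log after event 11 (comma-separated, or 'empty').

after 1 — timeout(2): n2:cand/b5/[-]
after 2 — deliver 2→0: n0:foll/b5/[-]
after 3 — deliver 0→2: n2:lead/b5/[-]
after 4 — deliver 2→1: n1:foll/b5/[-]
after 5 — deliver 1→2: ·
after 6 — timeout(1): n1:cand/b7/[-]
after 7 — deliver 1→2: n2:foll/b7/[-]
after 8 — deliver 2→1: n1:lead/b7/[-]
after 9 — propose(2,'r'): ·
after 10 — deliver 2→1: ·
after 11 — deliver 1→2: ·

empty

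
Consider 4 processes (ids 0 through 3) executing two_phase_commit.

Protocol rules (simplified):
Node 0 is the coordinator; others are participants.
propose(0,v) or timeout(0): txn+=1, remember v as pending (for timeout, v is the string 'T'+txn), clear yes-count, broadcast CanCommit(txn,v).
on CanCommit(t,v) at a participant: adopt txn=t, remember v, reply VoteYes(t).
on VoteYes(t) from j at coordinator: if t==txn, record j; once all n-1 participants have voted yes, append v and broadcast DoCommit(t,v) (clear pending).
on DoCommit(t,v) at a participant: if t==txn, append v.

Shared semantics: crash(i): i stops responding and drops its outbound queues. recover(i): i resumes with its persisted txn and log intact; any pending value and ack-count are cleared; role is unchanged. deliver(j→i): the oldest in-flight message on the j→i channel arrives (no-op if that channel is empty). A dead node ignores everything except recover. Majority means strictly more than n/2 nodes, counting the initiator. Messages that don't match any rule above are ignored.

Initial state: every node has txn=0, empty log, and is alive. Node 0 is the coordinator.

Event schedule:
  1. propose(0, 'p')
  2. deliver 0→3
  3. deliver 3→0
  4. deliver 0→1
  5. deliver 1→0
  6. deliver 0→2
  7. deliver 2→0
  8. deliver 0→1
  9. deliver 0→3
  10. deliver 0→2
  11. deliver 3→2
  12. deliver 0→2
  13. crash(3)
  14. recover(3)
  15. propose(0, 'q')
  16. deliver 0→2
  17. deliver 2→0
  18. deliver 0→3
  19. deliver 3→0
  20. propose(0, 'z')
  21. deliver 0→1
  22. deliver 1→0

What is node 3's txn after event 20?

2

1. propose(0,'p'):  <0:coor t1 ->
2. deliver 0→3:  <3:part t1 ->
3. deliver 3→0:  nop
4. deliver 0→1:  <1:part t1 ->
5. deliver 1→0:  nop
6. deliver 0→2:  <2:part t1 ->
7. deliver 2→0:  <0:coor t1 p>
8. deliver 0→1:  <1:part t1 p>
9. deliver 0→3:  <3:part t1 p>
10. deliver 0→2:  <2:part t1 p>
11. deliver 3→2:  nop
12. deliver 0→2:  nop
13. crash(3):  <3:✗part t1 p>
14. recover(3):  <3:part t1 p>
15. propose(0,'q'):  <0:coor t2 p>
16. deliver 0→2:  <2:part t2 p>
17. deliver 2→0:  nop
18. deliver 0→3:  <3:part t2 p>
19. deliver 3→0:  nop
20. propose(0,'z'):  <0:coor t3 p>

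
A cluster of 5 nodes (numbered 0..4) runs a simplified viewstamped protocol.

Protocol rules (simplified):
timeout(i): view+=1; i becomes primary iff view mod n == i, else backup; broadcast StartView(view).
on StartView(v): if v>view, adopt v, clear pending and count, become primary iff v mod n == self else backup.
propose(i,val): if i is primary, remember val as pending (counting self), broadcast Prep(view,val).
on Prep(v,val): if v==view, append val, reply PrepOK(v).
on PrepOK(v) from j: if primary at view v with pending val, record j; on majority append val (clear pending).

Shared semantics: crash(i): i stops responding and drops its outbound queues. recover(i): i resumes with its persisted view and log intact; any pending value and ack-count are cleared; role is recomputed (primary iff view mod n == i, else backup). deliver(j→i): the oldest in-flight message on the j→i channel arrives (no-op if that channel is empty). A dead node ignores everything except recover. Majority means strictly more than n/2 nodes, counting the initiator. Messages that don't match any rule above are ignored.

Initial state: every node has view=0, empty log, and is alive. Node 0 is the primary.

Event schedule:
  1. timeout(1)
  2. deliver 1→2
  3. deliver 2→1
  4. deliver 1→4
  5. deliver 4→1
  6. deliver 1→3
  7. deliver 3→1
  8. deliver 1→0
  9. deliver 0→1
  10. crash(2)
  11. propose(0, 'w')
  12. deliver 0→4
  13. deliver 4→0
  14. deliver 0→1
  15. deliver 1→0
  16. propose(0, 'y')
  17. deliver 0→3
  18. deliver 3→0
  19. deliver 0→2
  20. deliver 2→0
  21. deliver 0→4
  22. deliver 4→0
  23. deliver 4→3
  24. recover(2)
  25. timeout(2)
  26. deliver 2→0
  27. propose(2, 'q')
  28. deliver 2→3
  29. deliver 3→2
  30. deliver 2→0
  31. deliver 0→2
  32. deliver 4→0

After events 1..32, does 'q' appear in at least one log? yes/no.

yes

e1 timeout(1): 1[prim,v=1,-]
e2 deliver 1→2: 2[back,v=1,-]
e3 deliver 2→1: ·
e4 deliver 1→4: 4[back,v=1,-]
e5 deliver 4→1: ·
e6 deliver 1→3: 3[back,v=1,-]
e7 deliver 3→1: ·
e8 deliver 1→0: 0[back,v=1,-]
e9 deliver 0→1: ·
e10 crash(2): 2[✗back,v=1,-]
e11 propose(0,'w'): ·
e12 deliver 0→4: ·
e13 deliver 4→0: ·
e14 deliver 0→1: ·
e15 deliver 1→0: ·
e16 propose(0,'y'): ·
e17 deliver 0→3: ·
e18 deliver 3→0: ·
e19 deliver 0→2: ·
e20 deliver 2→0: ·
e21 deliver 0→4: ·
e22 deliver 4→0: ·
e23 deliver 4→3: ·
e24 recover(2): 2[back,v=1,-]
e25 timeout(2): 2[prim,v=2,-]
e26 deliver 2→0: 0[back,v=2,-]
e27 propose(2,'q'): ·
e28 deliver 2→3: 3[back,v=2,-]
e29 deliver 3→2: ·
e30 deliver 2→0: 0[back,v=2,q]
e31 deliver 0→2: ·
e32 deliver 4→0: ·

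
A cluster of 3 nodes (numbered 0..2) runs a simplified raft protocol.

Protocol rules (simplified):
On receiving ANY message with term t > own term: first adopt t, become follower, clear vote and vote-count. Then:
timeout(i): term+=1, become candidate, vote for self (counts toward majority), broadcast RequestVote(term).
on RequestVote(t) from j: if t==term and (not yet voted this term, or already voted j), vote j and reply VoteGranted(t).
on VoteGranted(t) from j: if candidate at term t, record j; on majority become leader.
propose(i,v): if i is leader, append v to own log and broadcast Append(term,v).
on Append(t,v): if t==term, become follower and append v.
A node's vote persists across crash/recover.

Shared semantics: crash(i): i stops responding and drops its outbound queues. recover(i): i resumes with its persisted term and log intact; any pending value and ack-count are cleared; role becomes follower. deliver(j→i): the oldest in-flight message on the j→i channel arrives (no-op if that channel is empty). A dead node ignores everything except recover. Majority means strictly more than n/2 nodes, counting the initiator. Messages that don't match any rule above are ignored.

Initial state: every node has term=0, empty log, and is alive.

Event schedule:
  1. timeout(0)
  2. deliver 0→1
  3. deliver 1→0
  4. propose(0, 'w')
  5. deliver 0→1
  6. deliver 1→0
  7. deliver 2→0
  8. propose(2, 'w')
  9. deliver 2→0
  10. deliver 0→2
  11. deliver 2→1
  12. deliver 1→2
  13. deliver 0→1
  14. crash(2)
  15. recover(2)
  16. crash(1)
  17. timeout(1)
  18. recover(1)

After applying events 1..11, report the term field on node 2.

step 1 timeout(0): 0={cand,t=1,log=-}
step 2 deliver 0→1: 1={foll,t=1,log=-}
step 3 deliver 1→0: 0={lead,t=1,log=-}
step 4 propose(0,'w'): 0={lead,t=1,log=w}
step 5 deliver 0→1: 1={foll,t=1,log=w}
step 6 deliver 1→0: —
step 7 deliver 2→0: —
step 8 propose(2,'w'): —
step 9 deliver 2→0: —
step 10 deliver 0→2: 2={foll,t=1,log=-}
step 11 deliver 2→1: —

1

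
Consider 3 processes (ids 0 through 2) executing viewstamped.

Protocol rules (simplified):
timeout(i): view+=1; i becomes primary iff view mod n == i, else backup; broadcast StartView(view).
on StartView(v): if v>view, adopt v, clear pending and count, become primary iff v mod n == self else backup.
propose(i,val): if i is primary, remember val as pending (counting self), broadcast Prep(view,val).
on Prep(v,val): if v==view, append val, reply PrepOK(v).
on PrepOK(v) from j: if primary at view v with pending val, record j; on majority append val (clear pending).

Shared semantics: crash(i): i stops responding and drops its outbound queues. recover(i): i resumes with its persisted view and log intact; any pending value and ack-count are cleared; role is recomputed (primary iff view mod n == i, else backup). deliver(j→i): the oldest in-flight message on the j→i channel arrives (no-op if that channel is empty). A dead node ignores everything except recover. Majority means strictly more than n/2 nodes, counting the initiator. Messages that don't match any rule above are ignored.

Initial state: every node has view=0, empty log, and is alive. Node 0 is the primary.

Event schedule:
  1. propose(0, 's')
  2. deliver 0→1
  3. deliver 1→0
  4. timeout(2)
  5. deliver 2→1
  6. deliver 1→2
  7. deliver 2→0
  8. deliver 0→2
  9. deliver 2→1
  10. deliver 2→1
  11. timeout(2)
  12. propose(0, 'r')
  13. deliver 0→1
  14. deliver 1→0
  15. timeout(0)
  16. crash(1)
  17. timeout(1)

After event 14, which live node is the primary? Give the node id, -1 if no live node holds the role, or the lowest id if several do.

1

1. propose(0,'s'):  nop
2. deliver 0→1:  <1:back v0 s>
3. deliver 1→0:  <0:prim v0 s>
4. timeout(2):  <2:back v1 ->
5. deliver 2→1:  <1:prim v1 s>
6. deliver 1→2:  nop
7. deliver 2→0:  <0:back v1 s>
8. deliver 0→2:  nop
9. deliver 2→1:  nop
10. deliver 2→1:  nop
11. timeout(2):  <2:prim v2 ->
12. propose(0,'r'):  nop
13. deliver 0→1:  nop
14. deliver 1→0:  nop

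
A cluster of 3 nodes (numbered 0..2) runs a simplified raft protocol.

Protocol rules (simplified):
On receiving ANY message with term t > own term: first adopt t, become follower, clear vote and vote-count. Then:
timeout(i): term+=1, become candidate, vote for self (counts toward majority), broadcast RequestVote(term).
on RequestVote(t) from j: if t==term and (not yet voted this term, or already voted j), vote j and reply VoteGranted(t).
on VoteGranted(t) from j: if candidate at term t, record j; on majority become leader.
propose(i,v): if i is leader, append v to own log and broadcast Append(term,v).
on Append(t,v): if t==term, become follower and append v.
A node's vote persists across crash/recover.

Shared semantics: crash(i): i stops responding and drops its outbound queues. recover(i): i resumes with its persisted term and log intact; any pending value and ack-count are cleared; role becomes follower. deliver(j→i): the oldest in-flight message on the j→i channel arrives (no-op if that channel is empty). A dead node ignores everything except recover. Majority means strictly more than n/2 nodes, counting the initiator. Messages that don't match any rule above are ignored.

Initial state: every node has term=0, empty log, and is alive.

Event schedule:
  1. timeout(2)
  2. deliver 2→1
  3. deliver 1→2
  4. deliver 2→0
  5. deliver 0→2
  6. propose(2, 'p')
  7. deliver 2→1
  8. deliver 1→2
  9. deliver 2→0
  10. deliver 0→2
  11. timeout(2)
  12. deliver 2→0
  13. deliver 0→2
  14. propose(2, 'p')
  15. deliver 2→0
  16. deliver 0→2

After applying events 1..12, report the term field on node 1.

e1 timeout(2): 2[cand,t=1,-]
e2 deliver 2→1: 1[foll,t=1,-]
e3 deliver 1→2: 2[lead,t=1,-]
e4 deliver 2→0: 0[foll,t=1,-]
e5 deliver 0→2: ·
e6 propose(2,'p'): 2[lead,t=1,p]
e7 deliver 2→1: 1[foll,t=1,p]
e8 deliver 1→2: ·
e9 deliver 2→0: 0[foll,t=1,p]
e10 deliver 0→2: ·
e11 timeout(2): 2[cand,t=2,p]
e12 deliver 2→0: 0[foll,t=2,p]

1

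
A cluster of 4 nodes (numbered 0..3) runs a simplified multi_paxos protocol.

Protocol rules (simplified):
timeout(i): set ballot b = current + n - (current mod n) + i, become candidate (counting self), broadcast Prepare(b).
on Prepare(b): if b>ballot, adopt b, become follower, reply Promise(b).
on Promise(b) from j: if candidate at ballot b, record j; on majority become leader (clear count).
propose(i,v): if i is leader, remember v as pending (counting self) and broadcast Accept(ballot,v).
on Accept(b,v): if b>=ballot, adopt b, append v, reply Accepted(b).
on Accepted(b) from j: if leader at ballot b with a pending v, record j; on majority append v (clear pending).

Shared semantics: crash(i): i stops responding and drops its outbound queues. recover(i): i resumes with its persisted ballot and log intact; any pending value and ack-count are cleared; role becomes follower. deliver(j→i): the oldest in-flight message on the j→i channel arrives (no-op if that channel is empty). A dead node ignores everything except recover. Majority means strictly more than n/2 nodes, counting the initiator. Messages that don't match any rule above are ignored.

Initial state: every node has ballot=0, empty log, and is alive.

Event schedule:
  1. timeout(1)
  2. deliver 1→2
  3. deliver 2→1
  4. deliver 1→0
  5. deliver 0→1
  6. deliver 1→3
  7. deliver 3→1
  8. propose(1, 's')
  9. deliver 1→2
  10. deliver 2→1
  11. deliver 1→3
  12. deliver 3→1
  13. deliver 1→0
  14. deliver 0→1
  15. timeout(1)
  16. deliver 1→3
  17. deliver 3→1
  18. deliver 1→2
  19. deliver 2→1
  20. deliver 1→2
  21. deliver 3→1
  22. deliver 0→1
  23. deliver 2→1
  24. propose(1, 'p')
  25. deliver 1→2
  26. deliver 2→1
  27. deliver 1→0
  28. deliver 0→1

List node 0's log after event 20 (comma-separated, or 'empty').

s

1. timeout(1):  <1:cand b5 ->
2. deliver 1→2:  <2:foll b5 ->
3. deliver 2→1:  nop
4. deliver 1→0:  <0:foll b5 ->
5. deliver 0→1:  <1:lead b5 ->
6. deliver 1→3:  <3:foll b5 ->
7. deliver 3→1:  nop
8. propose(1,'s'):  nop
9. deliver 1→2:  <2:foll b5 s>
10. deliver 2→1:  nop
11. deliver 1→3:  <3:foll b5 s>
12. deliver 3→1:  <1:lead b5 s>
13. deliver 1→0:  <0:foll b5 s>
14. deliver 0→1:  nop
15. timeout(1):  <1:cand b9 s>
16. deliver 1→3:  <3:foll b9 s>
17. deliver 3→1:  nop
18. deliver 1→2:  <2:foll b9 s>
19. deliver 2→1:  <1:lead b9 s>
20. deliver 1→2:  nop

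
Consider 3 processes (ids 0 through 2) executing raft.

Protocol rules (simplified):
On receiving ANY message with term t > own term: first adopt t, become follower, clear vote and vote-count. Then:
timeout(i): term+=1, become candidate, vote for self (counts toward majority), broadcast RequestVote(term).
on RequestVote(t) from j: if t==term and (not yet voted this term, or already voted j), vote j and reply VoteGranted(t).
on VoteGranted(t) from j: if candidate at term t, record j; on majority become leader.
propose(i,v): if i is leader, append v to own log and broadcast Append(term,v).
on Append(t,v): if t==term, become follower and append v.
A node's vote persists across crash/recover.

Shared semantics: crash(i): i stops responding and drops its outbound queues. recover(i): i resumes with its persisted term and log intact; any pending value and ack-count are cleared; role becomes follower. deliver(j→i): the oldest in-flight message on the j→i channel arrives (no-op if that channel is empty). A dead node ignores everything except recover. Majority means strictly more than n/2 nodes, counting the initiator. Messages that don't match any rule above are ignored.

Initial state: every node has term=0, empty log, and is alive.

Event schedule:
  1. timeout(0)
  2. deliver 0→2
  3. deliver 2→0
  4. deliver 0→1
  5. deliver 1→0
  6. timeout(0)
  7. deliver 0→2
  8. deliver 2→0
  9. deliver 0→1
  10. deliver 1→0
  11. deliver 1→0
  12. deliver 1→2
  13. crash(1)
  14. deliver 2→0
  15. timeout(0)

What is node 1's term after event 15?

2

step 1 timeout(0): 0={cand,t=1,log=-}
step 2 deliver 0→2: 2={foll,t=1,log=-}
step 3 deliver 2→0: 0={lead,t=1,log=-}
step 4 deliver 0→1: 1={foll,t=1,log=-}
step 5 deliver 1→0: —
step 6 timeout(0): 0={cand,t=2,log=-}
step 7 deliver 0→2: 2={foll,t=2,log=-}
step 8 deliver 2→0: 0={lead,t=2,log=-}
step 9 deliver 0→1: 1={foll,t=2,log=-}
step 10 deliver 1→0: —
step 11 deliver 1→0: —
step 12 deliver 1→2: —
step 13 crash(1): 1={✗foll,t=2,log=-}
step 14 deliver 2→0: —
step 15 timeout(0): 0={cand,t=3,log=-}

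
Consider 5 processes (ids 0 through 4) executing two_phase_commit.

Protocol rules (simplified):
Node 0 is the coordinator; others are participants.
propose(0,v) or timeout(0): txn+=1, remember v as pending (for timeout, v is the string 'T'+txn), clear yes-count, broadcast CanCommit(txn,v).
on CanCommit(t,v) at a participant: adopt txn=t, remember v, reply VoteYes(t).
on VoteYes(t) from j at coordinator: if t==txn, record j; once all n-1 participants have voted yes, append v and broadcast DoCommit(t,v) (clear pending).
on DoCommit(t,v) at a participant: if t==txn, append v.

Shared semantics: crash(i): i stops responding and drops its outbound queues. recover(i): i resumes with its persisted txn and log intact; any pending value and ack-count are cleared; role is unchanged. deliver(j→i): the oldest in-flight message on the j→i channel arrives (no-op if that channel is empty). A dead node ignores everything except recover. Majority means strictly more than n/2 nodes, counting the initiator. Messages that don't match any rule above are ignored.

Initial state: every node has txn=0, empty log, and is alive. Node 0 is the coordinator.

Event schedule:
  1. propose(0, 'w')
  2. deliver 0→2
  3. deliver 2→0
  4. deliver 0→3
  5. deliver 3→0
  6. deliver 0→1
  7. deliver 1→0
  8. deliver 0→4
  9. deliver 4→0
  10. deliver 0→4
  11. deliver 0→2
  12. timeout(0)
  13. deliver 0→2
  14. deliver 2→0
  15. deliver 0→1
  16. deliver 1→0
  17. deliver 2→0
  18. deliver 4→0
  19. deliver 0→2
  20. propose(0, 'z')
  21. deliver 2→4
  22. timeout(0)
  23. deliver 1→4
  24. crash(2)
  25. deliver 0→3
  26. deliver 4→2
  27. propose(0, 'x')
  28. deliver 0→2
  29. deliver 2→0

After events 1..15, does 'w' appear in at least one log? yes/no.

yes

step 1 propose(0,'w'): 0={coor,t=1,log=-}
step 2 deliver 0→2: 2={part,t=1,log=-}
step 3 deliver 2→0: —
step 4 deliver 0→3: 3={part,t=1,log=-}
step 5 deliver 3→0: —
step 6 deliver 0→1: 1={part,t=1,log=-}
step 7 deliver 1→0: —
step 8 deliver 0→4: 4={part,t=1,log=-}
step 9 deliver 4→0: 0={coor,t=1,log=w}
step 10 deliver 0→4: 4={part,t=1,log=w}
step 11 deliver 0→2: 2={part,t=1,log=w}
step 12 timeout(0): 0={coor,t=2,log=w}
step 13 deliver 0→2: 2={part,t=2,log=w}
step 14 deliver 2→0: —
step 15 deliver 0→1: 1={part,t=1,log=w}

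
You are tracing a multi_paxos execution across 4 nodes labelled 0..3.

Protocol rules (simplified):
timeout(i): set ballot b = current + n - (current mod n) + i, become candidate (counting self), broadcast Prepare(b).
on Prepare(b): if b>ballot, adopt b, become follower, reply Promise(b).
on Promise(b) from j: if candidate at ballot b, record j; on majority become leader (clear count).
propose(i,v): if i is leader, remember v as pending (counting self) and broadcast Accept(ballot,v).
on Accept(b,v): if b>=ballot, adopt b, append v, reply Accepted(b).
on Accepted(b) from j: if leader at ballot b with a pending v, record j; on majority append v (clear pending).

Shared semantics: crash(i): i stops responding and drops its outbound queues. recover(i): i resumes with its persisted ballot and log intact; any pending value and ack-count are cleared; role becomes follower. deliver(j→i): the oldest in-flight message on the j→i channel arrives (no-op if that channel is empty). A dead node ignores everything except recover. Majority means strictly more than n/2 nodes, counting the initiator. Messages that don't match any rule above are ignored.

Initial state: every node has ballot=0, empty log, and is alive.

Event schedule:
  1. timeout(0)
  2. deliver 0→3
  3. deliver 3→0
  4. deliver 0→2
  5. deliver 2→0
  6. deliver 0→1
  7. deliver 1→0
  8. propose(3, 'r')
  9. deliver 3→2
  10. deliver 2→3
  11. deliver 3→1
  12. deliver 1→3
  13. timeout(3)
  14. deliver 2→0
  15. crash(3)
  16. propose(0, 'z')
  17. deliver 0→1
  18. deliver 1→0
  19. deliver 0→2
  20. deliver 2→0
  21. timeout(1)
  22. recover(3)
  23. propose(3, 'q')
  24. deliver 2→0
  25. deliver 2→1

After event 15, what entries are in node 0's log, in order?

empty

after 1 — timeout(0): n0:cand/b4/[-]
after 2 — deliver 0→3: n3:foll/b4/[-]
after 3 — deliver 3→0: ·
after 4 — deliver 0→2: n2:foll/b4/[-]
after 5 — deliver 2→0: n0:lead/b4/[-]
after 6 — deliver 0→1: n1:foll/b4/[-]
after 7 — deliver 1→0: ·
after 8 — propose(3,'r'): ·
after 9 — deliver 3→2: ·
after 10 — deliver 2→3: ·
after 11 — deliver 3→1: ·
after 12 — deliver 1→3: ·
after 13 — timeout(3): n3:cand/b11/[-]
after 14 — deliver 2→0: ·
after 15 — crash(3): n3:✗cand/b11/[-]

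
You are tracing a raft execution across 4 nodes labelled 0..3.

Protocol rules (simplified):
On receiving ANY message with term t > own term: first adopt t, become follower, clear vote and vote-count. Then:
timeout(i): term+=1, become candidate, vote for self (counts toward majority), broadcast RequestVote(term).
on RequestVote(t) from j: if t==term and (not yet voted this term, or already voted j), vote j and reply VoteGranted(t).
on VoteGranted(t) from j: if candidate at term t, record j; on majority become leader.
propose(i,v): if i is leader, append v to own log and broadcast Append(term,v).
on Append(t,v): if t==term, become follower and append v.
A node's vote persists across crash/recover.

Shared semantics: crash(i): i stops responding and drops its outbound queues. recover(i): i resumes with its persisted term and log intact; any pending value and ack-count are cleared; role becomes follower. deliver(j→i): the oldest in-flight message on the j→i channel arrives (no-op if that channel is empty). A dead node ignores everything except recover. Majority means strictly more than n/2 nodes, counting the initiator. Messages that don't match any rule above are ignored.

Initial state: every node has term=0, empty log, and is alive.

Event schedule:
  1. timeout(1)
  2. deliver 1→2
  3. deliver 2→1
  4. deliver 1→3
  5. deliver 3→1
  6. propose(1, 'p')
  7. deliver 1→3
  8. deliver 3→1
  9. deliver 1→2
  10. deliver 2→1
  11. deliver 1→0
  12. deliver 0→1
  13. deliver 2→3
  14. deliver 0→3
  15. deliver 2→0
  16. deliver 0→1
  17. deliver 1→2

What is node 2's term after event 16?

1. timeout(1):  <1:cand t1 ->
2. deliver 1→2:  <2:foll t1 ->
3. deliver 2→1:  nop
4. deliver 1→3:  <3:foll t1 ->
5. deliver 3→1:  <1:lead t1 ->
6. propose(1,'p'):  <1:lead t1 p>
7. deliver 1→3:  <3:foll t1 p>
8. deliver 3→1:  nop
9. deliver 1→2:  <2:foll t1 p>
10. deliver 2→1:  nop
11. deliver 1→0:  <0:foll t1 ->
12. deliver 0→1:  nop
13. deliver 2→3:  nop
14. deliver 0→3:  nop
15. deliver 2→0:  nop
16. deliver 0→1:  nop

1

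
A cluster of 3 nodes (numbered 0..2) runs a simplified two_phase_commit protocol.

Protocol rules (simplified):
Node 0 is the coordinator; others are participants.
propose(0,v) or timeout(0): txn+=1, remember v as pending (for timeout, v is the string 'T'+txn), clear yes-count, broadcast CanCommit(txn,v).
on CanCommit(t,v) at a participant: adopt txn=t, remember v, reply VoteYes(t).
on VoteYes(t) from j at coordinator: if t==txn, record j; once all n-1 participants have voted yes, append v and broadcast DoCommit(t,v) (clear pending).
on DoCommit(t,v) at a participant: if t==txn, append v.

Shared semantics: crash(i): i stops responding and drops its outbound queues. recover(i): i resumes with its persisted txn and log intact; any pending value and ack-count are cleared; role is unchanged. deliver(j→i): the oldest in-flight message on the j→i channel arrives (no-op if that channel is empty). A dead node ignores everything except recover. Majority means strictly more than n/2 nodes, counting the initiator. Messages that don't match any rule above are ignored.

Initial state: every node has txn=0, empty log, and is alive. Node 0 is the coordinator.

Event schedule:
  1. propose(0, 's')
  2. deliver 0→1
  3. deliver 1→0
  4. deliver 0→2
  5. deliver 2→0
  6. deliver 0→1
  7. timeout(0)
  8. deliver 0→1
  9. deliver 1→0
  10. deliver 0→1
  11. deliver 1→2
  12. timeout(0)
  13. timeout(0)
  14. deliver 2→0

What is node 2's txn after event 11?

1

[1] propose(0,'s') → N0(coor t1 [-])
[2] deliver 0→1 → N1(part t1 [-])
[3] deliver 1→0 → ∅
[4] deliver 0→2 → N2(part t1 [-])
[5] deliver 2→0 → N0(coor t1 [s])
[6] deliver 0→1 → N1(part t1 [s])
[7] timeout(0) → N0(coor t2 [s])
[8] deliver 0→1 → N1(part t2 [s])
[9] deliver 1→0 → ∅
[10] deliver 0→1 → ∅
[11] deliver 1→2 → ∅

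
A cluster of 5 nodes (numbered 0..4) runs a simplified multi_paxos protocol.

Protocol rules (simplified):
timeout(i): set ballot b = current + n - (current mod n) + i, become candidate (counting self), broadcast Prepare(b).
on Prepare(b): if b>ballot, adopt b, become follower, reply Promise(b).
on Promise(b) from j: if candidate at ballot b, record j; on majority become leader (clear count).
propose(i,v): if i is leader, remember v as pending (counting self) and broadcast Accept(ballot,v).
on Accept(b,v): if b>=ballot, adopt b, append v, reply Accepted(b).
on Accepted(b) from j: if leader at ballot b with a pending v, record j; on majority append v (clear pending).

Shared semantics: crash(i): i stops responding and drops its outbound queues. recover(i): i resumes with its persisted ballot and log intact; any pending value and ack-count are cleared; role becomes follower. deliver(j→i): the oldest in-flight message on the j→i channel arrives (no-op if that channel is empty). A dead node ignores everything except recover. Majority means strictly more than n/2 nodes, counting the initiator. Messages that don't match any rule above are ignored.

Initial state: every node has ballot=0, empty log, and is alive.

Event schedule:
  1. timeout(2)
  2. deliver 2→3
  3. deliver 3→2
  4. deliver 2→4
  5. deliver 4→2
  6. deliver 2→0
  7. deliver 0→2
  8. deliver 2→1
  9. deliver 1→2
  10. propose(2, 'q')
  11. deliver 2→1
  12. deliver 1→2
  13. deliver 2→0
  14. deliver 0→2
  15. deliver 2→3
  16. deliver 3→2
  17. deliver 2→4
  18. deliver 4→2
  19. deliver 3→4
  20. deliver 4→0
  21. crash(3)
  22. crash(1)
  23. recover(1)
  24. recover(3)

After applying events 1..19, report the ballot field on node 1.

7

[1] timeout(2) → N2(cand b7 [-])
[2] deliver 2→3 → N3(foll b7 [-])
[3] deliver 3→2 → ∅
[4] deliver 2→4 → N4(foll b7 [-])
[5] deliver 4→2 → N2(lead b7 [-])
[6] deliver 2→0 → N0(foll b7 [-])
[7] deliver 0→2 → ∅
[8] deliver 2→1 → N1(foll b7 [-])
[9] deliver 1→2 → ∅
[10] propose(2,'q') → ∅
[11] deliver 2→1 → N1(foll b7 [q])
[12] deliver 1→2 → ∅
[13] deliver 2→0 → N0(foll b7 [q])
[14] deliver 0→2 → N2(lead b7 [q])
[15] deliver 2→3 → N3(foll b7 [q])
[16] deliver 3→2 → ∅
[17] deliver 2→4 → N4(foll b7 [q])
[18] deliver 4→2 → ∅
[19] deliver 3→4 → ∅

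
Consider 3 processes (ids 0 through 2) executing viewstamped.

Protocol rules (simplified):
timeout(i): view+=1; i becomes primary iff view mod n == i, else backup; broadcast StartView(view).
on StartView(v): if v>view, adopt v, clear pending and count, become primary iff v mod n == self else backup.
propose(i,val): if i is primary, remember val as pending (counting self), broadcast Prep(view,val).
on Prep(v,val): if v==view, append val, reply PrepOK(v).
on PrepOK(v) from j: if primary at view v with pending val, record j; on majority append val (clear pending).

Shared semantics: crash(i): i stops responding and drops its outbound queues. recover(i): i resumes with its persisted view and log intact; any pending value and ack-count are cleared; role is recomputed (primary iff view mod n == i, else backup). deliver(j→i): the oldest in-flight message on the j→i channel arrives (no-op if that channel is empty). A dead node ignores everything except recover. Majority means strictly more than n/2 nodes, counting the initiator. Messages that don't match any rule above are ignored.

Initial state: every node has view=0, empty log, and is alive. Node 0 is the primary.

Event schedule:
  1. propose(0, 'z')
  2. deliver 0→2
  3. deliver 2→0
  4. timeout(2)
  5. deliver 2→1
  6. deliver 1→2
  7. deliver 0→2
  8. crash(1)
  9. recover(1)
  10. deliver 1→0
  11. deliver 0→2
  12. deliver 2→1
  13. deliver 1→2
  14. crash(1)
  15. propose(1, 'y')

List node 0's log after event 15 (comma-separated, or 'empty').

[1] propose(0,'z') → ∅
[2] deliver 0→2 → N2(back v0 [z])
[3] deliver 2→0 → N0(prim v0 [z])
[4] timeout(2) → N2(back v1 [z])
[5] deliver 2→1 → N1(prim v1 [-])
[6] deliver 1→2 → ∅
[7] deliver 0→2 → ∅
[8] crash(1) → N1(✗prim v1 [-])
[9] recover(1) → N1(prim v1 [-])
[10] deliver 1→0 → ∅
[11] deliver 0→2 → ∅
[12] deliver 2→1 → ∅
[13] deliver 1→2 → ∅
[14] crash(1) → N1(✗prim v1 [-])
[15] propose(1,'y') → ∅

z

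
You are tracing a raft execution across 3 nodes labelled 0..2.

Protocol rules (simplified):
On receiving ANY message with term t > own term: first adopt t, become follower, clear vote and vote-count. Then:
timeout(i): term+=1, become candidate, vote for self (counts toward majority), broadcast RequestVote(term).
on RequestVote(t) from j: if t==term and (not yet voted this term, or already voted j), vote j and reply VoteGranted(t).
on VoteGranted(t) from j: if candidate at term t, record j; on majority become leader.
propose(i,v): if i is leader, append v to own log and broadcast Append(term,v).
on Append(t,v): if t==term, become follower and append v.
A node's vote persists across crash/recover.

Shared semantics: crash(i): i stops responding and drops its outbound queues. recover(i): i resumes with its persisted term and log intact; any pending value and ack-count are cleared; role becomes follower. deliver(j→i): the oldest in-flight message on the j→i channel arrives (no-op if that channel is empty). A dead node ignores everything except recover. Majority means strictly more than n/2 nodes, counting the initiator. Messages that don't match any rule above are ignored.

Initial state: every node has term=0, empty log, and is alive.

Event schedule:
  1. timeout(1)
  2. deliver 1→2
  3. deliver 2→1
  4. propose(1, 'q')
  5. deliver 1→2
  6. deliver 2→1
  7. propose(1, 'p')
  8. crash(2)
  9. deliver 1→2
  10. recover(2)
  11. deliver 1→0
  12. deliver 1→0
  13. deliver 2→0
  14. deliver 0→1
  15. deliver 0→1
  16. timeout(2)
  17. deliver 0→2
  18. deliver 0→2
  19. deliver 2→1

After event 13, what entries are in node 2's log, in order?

after 1 — timeout(1): n1:cand/t1/[-]
after 2 — deliver 1→2: n2:foll/t1/[-]
after 3 — deliver 2→1: n1:lead/t1/[-]
after 4 — propose(1,'q'): n1:lead/t1/[q]
after 5 — deliver 1→2: n2:foll/t1/[q]
after 6 — deliver 2→1: ·
after 7 — propose(1,'p'): n1:lead/t1/[q,p]
after 8 — crash(2): n2:✗foll/t1/[q]
after 9 — deliver 1→2: ·
after 10 — recover(2): n2:foll/t1/[q]
after 11 — deliver 1→0: n0:foll/t1/[-]
after 12 — deliver 1→0: n0:foll/t1/[q]
after 13 — deliver 2→0: ·

q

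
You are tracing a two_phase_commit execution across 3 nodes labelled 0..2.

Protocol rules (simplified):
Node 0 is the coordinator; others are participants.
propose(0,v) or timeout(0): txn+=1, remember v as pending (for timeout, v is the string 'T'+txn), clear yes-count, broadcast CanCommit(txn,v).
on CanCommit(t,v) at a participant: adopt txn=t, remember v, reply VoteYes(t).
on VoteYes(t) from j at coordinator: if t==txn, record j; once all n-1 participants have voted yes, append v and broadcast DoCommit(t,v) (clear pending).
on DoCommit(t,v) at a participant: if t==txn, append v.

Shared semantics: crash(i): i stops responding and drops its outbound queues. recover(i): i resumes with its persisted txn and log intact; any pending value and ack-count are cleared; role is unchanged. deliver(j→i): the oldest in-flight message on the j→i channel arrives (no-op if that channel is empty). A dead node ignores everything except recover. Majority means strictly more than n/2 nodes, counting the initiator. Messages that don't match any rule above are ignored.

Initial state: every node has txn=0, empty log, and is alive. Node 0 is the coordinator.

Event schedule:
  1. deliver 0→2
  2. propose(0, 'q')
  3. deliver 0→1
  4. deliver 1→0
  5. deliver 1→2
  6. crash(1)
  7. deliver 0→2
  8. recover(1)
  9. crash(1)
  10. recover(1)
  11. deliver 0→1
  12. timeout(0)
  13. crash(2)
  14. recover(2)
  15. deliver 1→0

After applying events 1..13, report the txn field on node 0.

1. deliver 0→2:  nop
2. propose(0,'q'):  <0:coor t1 ->
3. deliver 0→1:  <1:part t1 ->
4. deliver 1→0:  nop
5. deliver 1→2:  nop
6. crash(1):  <1:✗part t1 ->
7. deliver 0→2:  <2:part t1 ->
8. recover(1):  <1:part t1 ->
9. crash(1):  <1:✗part t1 ->
10. recover(1):  <1:part t1 ->
11. deliver 0→1:  nop
12. timeout(0):  <0:coor t2 ->
13. crash(2):  <2:✗part t1 ->

2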